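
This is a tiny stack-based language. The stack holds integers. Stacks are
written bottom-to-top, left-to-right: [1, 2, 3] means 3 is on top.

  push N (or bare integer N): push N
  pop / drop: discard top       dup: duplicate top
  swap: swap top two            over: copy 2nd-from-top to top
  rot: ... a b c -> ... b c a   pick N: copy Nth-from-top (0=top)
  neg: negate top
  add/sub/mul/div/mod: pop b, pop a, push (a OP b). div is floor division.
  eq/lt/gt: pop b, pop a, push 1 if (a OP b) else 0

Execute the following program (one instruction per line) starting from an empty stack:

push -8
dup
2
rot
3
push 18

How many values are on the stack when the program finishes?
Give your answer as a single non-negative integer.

After 'push -8': stack = [-8] (depth 1)
After 'dup': stack = [-8, -8] (depth 2)
After 'push 2': stack = [-8, -8, 2] (depth 3)
After 'rot': stack = [-8, 2, -8] (depth 3)
After 'push 3': stack = [-8, 2, -8, 3] (depth 4)
After 'push 18': stack = [-8, 2, -8, 3, 18] (depth 5)

Answer: 5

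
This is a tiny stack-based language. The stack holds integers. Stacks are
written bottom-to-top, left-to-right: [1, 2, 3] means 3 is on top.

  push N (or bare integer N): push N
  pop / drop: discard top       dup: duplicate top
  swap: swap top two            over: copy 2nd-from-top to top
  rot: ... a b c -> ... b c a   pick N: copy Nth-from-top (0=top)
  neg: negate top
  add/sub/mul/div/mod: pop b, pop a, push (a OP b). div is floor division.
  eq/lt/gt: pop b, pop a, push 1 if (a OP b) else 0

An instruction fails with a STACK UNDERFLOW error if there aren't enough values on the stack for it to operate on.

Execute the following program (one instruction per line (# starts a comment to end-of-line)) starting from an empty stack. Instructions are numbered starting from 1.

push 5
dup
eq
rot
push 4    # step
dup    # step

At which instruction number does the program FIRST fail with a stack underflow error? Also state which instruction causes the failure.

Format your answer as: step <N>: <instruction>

Step 1 ('push 5'): stack = [5], depth = 1
Step 2 ('dup'): stack = [5, 5], depth = 2
Step 3 ('eq'): stack = [1], depth = 1
Step 4 ('rot'): needs 3 value(s) but depth is 1 — STACK UNDERFLOW

Answer: step 4: rot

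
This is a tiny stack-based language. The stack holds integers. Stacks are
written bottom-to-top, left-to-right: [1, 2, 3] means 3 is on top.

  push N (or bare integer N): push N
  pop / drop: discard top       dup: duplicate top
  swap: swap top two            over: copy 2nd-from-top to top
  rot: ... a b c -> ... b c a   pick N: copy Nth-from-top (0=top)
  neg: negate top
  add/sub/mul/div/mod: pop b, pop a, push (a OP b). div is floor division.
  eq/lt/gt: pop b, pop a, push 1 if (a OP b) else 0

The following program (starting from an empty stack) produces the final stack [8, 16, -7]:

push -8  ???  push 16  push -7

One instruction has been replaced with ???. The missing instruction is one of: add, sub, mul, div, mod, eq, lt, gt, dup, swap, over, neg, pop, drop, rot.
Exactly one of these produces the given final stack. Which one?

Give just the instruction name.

Stack before ???: [-8]
Stack after ???:  [8]
The instruction that transforms [-8] -> [8] is: neg

Answer: neg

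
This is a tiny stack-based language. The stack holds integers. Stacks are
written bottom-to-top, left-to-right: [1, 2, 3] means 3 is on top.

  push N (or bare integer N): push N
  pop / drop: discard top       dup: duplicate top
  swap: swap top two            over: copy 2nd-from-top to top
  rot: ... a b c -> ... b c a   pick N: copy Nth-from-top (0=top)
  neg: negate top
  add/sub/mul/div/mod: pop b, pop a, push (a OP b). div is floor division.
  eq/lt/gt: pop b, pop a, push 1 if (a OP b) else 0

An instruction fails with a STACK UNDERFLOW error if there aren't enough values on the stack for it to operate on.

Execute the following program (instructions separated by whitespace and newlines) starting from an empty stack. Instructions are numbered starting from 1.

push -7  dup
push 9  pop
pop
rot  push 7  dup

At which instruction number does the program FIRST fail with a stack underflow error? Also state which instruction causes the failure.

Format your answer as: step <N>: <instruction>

Answer: step 6: rot

Derivation:
Step 1 ('push -7'): stack = [-7], depth = 1
Step 2 ('dup'): stack = [-7, -7], depth = 2
Step 3 ('push 9'): stack = [-7, -7, 9], depth = 3
Step 4 ('pop'): stack = [-7, -7], depth = 2
Step 5 ('pop'): stack = [-7], depth = 1
Step 6 ('rot'): needs 3 value(s) but depth is 1 — STACK UNDERFLOW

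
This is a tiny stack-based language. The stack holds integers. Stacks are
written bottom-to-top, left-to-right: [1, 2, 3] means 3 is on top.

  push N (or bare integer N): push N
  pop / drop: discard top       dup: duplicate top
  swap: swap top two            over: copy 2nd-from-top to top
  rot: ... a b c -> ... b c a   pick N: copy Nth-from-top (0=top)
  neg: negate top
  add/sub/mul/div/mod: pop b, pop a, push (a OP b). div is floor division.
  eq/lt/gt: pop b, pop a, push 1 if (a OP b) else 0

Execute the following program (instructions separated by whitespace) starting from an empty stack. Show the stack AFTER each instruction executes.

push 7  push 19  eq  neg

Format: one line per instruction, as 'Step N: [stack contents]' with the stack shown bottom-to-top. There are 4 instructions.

Step 1: [7]
Step 2: [7, 19]
Step 3: [0]
Step 4: [0]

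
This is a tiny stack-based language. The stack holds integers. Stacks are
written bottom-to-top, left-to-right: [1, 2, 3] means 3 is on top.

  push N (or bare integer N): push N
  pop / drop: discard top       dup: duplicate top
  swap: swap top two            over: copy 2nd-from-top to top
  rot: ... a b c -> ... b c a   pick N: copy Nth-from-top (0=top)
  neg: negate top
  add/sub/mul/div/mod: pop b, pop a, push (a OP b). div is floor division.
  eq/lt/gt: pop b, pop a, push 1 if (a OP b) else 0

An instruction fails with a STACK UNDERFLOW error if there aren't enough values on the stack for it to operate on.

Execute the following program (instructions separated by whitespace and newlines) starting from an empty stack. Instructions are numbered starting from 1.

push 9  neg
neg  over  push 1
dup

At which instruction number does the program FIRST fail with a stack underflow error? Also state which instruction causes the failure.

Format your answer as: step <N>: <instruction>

Step 1 ('push 9'): stack = [9], depth = 1
Step 2 ('neg'): stack = [-9], depth = 1
Step 3 ('neg'): stack = [9], depth = 1
Step 4 ('over'): needs 2 value(s) but depth is 1 — STACK UNDERFLOW

Answer: step 4: over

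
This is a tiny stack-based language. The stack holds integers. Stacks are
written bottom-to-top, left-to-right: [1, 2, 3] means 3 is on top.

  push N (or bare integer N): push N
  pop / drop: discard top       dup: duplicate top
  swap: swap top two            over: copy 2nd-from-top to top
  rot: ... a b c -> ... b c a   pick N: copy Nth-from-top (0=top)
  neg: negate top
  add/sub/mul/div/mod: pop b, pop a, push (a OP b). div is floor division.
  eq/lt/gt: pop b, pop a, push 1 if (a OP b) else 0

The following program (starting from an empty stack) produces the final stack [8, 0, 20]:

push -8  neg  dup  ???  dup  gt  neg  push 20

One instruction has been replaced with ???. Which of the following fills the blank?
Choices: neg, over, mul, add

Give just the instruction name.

Answer: neg

Derivation:
Stack before ???: [8, 8]
Stack after ???:  [8, -8]
Checking each choice:
  neg: MATCH
  over: produces [8, 8, 0, 20]
  mul: produces [0, 20]
  add: produces [0, 20]


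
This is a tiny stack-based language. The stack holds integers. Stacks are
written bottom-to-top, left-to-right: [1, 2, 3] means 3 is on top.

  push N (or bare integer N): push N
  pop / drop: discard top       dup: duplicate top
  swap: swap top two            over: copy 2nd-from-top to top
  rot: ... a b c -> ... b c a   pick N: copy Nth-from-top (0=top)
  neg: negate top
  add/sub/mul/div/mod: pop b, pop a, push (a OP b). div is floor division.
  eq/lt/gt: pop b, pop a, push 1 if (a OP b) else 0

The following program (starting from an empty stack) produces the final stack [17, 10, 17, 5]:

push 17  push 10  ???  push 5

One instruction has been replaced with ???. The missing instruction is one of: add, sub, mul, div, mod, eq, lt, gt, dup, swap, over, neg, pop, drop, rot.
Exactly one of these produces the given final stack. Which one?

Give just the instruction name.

Answer: over

Derivation:
Stack before ???: [17, 10]
Stack after ???:  [17, 10, 17]
The instruction that transforms [17, 10] -> [17, 10, 17] is: over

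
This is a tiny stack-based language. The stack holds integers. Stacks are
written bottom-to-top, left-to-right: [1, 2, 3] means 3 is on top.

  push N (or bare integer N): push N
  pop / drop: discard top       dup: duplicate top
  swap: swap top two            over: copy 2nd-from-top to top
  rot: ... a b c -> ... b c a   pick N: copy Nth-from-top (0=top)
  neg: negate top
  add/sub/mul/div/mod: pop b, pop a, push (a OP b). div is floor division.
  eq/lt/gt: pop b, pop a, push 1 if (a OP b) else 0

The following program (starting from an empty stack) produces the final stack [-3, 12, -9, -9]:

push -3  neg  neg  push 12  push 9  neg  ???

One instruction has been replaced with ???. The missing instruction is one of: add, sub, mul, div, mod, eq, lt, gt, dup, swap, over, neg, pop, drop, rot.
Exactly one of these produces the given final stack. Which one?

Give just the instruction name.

Stack before ???: [-3, 12, -9]
Stack after ???:  [-3, 12, -9, -9]
The instruction that transforms [-3, 12, -9] -> [-3, 12, -9, -9] is: dup

Answer: dup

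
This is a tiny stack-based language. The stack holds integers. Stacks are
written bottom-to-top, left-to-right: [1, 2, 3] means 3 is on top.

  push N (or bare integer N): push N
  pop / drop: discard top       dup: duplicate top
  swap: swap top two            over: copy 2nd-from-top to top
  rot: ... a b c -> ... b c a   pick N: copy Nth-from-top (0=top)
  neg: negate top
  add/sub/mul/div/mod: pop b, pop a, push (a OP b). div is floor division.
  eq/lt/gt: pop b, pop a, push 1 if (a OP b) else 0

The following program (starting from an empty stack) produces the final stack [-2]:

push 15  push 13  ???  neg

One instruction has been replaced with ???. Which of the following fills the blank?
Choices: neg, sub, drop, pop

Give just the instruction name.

Answer: sub

Derivation:
Stack before ???: [15, 13]
Stack after ???:  [2]
Checking each choice:
  neg: produces [15, 13]
  sub: MATCH
  drop: produces [-15]
  pop: produces [-15]


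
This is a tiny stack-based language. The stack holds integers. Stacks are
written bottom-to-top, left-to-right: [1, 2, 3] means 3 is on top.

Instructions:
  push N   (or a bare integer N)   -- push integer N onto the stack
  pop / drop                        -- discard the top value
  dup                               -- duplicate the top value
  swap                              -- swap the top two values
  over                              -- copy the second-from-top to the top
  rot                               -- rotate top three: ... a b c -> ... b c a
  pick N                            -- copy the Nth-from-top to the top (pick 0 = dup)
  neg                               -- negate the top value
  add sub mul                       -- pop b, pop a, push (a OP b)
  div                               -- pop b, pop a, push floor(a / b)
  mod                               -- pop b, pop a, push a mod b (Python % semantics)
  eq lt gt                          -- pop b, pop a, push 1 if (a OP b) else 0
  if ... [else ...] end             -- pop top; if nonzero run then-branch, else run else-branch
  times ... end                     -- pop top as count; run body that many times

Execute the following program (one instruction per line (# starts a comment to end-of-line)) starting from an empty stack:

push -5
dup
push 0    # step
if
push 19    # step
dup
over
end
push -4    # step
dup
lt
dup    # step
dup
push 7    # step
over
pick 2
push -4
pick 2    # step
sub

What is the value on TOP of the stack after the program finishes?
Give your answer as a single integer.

Answer: -4

Derivation:
After 'push -5': [-5]
After 'dup': [-5, -5]
After 'push 0': [-5, -5, 0]
After 'if': [-5, -5]
After 'push -4': [-5, -5, -4]
After 'dup': [-5, -5, -4, -4]
After 'lt': [-5, -5, 0]
After 'dup': [-5, -5, 0, 0]
After 'dup': [-5, -5, 0, 0, 0]
After 'push 7': [-5, -5, 0, 0, 0, 7]
After 'over': [-5, -5, 0, 0, 0, 7, 0]
After 'pick 2': [-5, -5, 0, 0, 0, 7, 0, 0]
After 'push -4': [-5, -5, 0, 0, 0, 7, 0, 0, -4]
After 'pick 2': [-5, -5, 0, 0, 0, 7, 0, 0, -4, 0]
After 'sub': [-5, -5, 0, 0, 0, 7, 0, 0, -4]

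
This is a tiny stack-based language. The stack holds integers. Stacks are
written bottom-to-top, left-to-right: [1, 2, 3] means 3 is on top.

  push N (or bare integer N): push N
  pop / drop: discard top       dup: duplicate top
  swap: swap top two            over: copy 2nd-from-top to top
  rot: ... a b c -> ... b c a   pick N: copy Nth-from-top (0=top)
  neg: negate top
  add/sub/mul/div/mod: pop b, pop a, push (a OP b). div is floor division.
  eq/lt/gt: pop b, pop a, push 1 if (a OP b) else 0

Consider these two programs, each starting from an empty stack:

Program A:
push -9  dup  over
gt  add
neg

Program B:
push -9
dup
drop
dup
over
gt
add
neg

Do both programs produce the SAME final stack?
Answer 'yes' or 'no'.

Answer: yes

Derivation:
Program A trace:
  After 'push -9': [-9]
  After 'dup': [-9, -9]
  After 'over': [-9, -9, -9]
  After 'gt': [-9, 0]
  After 'add': [-9]
  After 'neg': [9]
Program A final stack: [9]

Program B trace:
  After 'push -9': [-9]
  After 'dup': [-9, -9]
  After 'drop': [-9]
  After 'dup': [-9, -9]
  After 'over': [-9, -9, -9]
  After 'gt': [-9, 0]
  After 'add': [-9]
  After 'neg': [9]
Program B final stack: [9]
Same: yes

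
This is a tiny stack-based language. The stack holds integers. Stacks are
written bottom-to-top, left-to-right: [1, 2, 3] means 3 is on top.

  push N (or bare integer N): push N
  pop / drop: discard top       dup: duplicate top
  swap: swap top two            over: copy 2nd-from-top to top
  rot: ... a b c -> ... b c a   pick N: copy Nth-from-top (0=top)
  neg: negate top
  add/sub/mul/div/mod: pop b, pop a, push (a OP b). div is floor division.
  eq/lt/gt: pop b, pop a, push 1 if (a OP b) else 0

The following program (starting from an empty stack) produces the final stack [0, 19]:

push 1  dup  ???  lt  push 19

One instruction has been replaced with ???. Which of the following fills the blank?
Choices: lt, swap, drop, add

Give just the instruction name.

Stack before ???: [1, 1]
Stack after ???:  [1, 1]
Checking each choice:
  lt: stack underflow (need 2, have 1)
  swap: MATCH
  drop: stack underflow (need 2, have 1)
  add: stack underflow (need 2, have 1)


Answer: swap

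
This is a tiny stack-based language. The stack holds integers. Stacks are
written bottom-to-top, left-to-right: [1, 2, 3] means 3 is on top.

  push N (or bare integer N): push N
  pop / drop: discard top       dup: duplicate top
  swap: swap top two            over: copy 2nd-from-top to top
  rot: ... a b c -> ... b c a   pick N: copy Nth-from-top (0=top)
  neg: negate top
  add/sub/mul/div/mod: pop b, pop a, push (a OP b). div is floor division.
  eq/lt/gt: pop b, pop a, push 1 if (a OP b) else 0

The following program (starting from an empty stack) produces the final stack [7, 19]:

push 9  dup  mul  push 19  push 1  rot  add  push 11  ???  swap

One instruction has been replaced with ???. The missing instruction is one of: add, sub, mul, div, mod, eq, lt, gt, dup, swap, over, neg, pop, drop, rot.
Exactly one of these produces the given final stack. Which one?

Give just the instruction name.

Stack before ???: [19, 82, 11]
Stack after ???:  [19, 7]
The instruction that transforms [19, 82, 11] -> [19, 7] is: div

Answer: div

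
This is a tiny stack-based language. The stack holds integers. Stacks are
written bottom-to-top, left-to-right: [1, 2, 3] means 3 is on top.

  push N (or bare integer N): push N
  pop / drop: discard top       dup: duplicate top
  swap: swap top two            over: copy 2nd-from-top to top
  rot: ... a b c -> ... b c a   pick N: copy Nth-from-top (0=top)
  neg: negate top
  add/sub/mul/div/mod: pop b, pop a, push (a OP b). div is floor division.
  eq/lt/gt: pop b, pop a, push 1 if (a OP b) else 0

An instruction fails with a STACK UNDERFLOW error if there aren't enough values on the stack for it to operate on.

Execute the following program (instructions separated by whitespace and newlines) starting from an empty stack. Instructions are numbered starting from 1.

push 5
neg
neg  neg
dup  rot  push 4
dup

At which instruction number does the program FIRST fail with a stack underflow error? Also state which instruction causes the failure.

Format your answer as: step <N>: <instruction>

Step 1 ('push 5'): stack = [5], depth = 1
Step 2 ('neg'): stack = [-5], depth = 1
Step 3 ('neg'): stack = [5], depth = 1
Step 4 ('neg'): stack = [-5], depth = 1
Step 5 ('dup'): stack = [-5, -5], depth = 2
Step 6 ('rot'): needs 3 value(s) but depth is 2 — STACK UNDERFLOW

Answer: step 6: rot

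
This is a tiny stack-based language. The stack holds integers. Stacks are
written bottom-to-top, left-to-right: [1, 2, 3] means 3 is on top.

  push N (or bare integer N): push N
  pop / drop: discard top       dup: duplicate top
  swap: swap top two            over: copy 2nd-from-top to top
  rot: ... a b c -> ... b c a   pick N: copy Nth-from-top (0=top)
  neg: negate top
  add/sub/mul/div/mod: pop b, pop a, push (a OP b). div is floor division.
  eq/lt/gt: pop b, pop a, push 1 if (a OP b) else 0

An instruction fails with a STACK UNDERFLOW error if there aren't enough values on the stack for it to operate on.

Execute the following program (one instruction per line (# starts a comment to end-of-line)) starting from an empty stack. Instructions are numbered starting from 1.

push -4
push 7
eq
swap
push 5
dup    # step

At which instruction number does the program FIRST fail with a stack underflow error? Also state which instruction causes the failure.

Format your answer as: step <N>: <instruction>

Answer: step 4: swap

Derivation:
Step 1 ('push -4'): stack = [-4], depth = 1
Step 2 ('push 7'): stack = [-4, 7], depth = 2
Step 3 ('eq'): stack = [0], depth = 1
Step 4 ('swap'): needs 2 value(s) but depth is 1 — STACK UNDERFLOW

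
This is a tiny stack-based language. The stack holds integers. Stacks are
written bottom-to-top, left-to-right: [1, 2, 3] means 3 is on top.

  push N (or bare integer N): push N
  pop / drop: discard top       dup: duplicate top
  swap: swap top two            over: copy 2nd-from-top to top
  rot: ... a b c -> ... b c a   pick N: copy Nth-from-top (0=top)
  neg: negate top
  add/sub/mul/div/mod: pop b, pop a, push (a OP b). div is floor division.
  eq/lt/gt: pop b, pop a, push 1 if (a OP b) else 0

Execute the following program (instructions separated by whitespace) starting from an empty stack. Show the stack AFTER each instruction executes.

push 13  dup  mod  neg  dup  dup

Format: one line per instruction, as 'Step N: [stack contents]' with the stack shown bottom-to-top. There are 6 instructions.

Step 1: [13]
Step 2: [13, 13]
Step 3: [0]
Step 4: [0]
Step 5: [0, 0]
Step 6: [0, 0, 0]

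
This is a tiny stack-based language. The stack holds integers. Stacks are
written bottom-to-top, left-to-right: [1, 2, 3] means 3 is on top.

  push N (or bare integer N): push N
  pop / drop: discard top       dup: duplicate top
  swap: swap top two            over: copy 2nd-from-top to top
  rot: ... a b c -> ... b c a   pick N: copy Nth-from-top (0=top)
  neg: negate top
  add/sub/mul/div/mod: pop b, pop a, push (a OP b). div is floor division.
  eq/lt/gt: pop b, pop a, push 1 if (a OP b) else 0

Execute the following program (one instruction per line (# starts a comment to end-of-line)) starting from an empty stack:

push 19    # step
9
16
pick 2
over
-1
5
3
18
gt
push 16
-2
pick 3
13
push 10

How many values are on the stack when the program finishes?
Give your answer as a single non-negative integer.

Answer: 13

Derivation:
After 'push 19': stack = [19] (depth 1)
After 'push 9': stack = [19, 9] (depth 2)
After 'push 16': stack = [19, 9, 16] (depth 3)
After 'pick 2': stack = [19, 9, 16, 19] (depth 4)
After 'over': stack = [19, 9, 16, 19, 16] (depth 5)
After 'push -1': stack = [19, 9, 16, 19, 16, -1] (depth 6)
After 'push 5': stack = [19, 9, 16, 19, 16, -1, 5] (depth 7)
After 'push 3': stack = [19, 9, 16, 19, 16, -1, 5, 3] (depth 8)
After 'push 18': stack = [19, 9, 16, 19, 16, -1, 5, 3, 18] (depth 9)
After 'gt': stack = [19, 9, 16, 19, 16, -1, 5, 0] (depth 8)
After 'push 16': stack = [19, 9, 16, 19, 16, -1, 5, 0, 16] (depth 9)
After 'push -2': stack = [19, 9, 16, 19, 16, -1, 5, 0, 16, -2] (depth 10)
After 'pick 3': stack = [19, 9, 16, 19, 16, -1, 5, 0, 16, -2, 5] (depth 11)
After 'push 13': stack = [19, 9, 16, 19, 16, -1, 5, 0, 16, -2, 5, 13] (depth 12)
After 'push 10': stack = [19, 9, 16, 19, 16, -1, 5, 0, 16, -2, 5, 13, 10] (depth 13)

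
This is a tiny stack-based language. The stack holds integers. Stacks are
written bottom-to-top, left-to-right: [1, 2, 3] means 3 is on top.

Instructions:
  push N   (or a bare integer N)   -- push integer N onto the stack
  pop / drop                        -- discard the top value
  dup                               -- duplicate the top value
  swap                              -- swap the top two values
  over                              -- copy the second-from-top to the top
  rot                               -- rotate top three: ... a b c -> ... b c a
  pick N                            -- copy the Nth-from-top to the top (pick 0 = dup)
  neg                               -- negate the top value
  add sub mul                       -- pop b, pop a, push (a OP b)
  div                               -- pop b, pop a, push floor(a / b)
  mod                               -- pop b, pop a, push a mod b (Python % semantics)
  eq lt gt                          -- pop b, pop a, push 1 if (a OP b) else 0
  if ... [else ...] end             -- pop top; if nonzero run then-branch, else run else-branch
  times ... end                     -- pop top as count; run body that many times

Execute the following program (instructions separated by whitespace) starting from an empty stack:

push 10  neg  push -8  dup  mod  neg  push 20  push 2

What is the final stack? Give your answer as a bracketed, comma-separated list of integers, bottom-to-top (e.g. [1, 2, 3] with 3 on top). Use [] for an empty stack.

After 'push 10': [10]
After 'neg': [-10]
After 'push -8': [-10, -8]
After 'dup': [-10, -8, -8]
After 'mod': [-10, 0]
After 'neg': [-10, 0]
After 'push 20': [-10, 0, 20]
After 'push 2': [-10, 0, 20, 2]

Answer: [-10, 0, 20, 2]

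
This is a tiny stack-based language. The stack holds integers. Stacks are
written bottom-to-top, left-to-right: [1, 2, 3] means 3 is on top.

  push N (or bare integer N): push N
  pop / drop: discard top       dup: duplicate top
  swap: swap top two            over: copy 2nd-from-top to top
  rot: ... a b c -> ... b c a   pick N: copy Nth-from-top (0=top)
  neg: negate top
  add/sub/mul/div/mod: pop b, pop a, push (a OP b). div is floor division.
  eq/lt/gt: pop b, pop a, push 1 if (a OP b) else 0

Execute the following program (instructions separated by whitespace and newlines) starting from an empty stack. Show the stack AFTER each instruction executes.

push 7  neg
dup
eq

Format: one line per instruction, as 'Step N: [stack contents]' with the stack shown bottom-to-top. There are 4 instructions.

Step 1: [7]
Step 2: [-7]
Step 3: [-7, -7]
Step 4: [1]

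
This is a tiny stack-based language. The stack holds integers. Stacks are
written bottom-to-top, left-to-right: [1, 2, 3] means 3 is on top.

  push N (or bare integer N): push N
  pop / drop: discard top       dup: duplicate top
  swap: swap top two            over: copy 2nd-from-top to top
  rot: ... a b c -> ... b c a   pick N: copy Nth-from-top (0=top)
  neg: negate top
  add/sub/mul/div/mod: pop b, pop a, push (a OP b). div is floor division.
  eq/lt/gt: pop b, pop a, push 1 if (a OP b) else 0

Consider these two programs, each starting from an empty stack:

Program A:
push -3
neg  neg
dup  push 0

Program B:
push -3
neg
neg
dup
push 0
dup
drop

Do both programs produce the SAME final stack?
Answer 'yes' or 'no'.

Program A trace:
  After 'push -3': [-3]
  After 'neg': [3]
  After 'neg': [-3]
  After 'dup': [-3, -3]
  After 'push 0': [-3, -3, 0]
Program A final stack: [-3, -3, 0]

Program B trace:
  After 'push -3': [-3]
  After 'neg': [3]
  After 'neg': [-3]
  After 'dup': [-3, -3]
  After 'push 0': [-3, -3, 0]
  After 'dup': [-3, -3, 0, 0]
  After 'drop': [-3, -3, 0]
Program B final stack: [-3, -3, 0]
Same: yes

Answer: yes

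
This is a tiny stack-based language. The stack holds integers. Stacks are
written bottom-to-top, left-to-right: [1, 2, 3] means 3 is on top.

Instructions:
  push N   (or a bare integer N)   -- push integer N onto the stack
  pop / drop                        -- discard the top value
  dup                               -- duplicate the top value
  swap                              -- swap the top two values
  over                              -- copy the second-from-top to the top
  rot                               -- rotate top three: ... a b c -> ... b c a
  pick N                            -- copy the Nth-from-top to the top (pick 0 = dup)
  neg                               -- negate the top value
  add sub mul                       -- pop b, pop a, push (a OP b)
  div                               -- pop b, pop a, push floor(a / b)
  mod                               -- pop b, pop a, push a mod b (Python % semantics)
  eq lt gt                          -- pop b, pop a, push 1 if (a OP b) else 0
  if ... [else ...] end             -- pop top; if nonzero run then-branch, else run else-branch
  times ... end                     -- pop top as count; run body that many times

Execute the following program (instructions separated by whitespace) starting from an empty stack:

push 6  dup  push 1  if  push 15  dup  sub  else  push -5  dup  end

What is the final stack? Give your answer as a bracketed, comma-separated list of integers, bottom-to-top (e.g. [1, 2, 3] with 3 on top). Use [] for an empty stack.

After 'push 6': [6]
After 'dup': [6, 6]
After 'push 1': [6, 6, 1]
After 'if': [6, 6]
After 'push 15': [6, 6, 15]
After 'dup': [6, 6, 15, 15]
After 'sub': [6, 6, 0]

Answer: [6, 6, 0]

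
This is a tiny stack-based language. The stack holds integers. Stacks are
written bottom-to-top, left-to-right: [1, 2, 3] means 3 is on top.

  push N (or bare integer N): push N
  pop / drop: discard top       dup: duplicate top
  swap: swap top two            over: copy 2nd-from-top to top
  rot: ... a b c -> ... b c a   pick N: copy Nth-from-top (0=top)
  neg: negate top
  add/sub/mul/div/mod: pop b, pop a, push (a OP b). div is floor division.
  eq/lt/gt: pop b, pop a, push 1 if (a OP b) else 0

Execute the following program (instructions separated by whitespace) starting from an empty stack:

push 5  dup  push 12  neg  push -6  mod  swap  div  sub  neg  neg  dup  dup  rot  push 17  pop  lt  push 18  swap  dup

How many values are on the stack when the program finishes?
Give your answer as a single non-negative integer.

Answer: 4

Derivation:
After 'push 5': stack = [5] (depth 1)
After 'dup': stack = [5, 5] (depth 2)
After 'push 12': stack = [5, 5, 12] (depth 3)
After 'neg': stack = [5, 5, -12] (depth 3)
After 'push -6': stack = [5, 5, -12, -6] (depth 4)
After 'mod': stack = [5, 5, 0] (depth 3)
After 'swap': stack = [5, 0, 5] (depth 3)
After 'div': stack = [5, 0] (depth 2)
After 'sub': stack = [5] (depth 1)
After 'neg': stack = [-5] (depth 1)
After 'neg': stack = [5] (depth 1)
After 'dup': stack = [5, 5] (depth 2)
After 'dup': stack = [5, 5, 5] (depth 3)
After 'rot': stack = [5, 5, 5] (depth 3)
After 'push 17': stack = [5, 5, 5, 17] (depth 4)
After 'pop': stack = [5, 5, 5] (depth 3)
After 'lt': stack = [5, 0] (depth 2)
After 'push 18': stack = [5, 0, 18] (depth 3)
After 'swap': stack = [5, 18, 0] (depth 3)
After 'dup': stack = [5, 18, 0, 0] (depth 4)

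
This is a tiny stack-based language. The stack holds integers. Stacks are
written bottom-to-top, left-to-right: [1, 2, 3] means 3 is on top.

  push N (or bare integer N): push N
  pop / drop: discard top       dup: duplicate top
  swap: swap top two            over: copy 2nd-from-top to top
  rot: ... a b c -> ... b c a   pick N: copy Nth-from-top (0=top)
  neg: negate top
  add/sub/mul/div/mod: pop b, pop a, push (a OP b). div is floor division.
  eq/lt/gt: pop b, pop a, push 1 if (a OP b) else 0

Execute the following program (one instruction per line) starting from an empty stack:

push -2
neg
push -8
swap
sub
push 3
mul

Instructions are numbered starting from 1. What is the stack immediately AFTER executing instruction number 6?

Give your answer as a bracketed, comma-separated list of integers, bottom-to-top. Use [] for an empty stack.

Answer: [-10, 3]

Derivation:
Step 1 ('push -2'): [-2]
Step 2 ('neg'): [2]
Step 3 ('push -8'): [2, -8]
Step 4 ('swap'): [-8, 2]
Step 5 ('sub'): [-10]
Step 6 ('push 3'): [-10, 3]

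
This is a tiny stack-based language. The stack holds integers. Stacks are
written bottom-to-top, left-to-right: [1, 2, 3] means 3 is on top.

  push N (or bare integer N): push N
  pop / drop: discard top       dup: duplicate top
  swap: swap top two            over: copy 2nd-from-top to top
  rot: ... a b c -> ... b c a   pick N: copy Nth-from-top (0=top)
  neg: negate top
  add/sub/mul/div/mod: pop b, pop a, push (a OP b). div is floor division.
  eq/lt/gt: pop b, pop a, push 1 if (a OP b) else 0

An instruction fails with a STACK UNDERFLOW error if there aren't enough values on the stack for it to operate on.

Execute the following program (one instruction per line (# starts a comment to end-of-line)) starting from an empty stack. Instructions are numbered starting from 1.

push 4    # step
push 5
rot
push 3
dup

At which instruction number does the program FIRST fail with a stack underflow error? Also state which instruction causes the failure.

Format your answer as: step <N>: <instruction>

Step 1 ('push 4'): stack = [4], depth = 1
Step 2 ('push 5'): stack = [4, 5], depth = 2
Step 3 ('rot'): needs 3 value(s) but depth is 2 — STACK UNDERFLOW

Answer: step 3: rot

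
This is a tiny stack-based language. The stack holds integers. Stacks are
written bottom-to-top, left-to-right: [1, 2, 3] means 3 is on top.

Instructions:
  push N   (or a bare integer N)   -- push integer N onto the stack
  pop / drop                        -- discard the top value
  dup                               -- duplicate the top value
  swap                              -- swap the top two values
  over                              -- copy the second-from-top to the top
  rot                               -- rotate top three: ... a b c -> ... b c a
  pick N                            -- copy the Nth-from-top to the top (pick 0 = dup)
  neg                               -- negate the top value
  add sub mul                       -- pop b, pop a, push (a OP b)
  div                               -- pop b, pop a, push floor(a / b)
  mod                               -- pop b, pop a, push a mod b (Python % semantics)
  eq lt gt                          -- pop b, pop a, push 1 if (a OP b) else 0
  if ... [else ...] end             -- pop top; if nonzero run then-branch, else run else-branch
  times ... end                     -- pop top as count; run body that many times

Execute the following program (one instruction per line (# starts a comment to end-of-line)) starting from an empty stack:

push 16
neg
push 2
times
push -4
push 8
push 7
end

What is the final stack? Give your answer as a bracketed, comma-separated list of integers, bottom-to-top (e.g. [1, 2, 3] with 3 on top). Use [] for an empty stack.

Answer: [-16, -4, 8, 7, -4, 8, 7]

Derivation:
After 'push 16': [16]
After 'neg': [-16]
After 'push 2': [-16, 2]
After 'times': [-16]
After 'push -4': [-16, -4]
After 'push 8': [-16, -4, 8]
After 'push 7': [-16, -4, 8, 7]
After 'push -4': [-16, -4, 8, 7, -4]
After 'push 8': [-16, -4, 8, 7, -4, 8]
After 'push 7': [-16, -4, 8, 7, -4, 8, 7]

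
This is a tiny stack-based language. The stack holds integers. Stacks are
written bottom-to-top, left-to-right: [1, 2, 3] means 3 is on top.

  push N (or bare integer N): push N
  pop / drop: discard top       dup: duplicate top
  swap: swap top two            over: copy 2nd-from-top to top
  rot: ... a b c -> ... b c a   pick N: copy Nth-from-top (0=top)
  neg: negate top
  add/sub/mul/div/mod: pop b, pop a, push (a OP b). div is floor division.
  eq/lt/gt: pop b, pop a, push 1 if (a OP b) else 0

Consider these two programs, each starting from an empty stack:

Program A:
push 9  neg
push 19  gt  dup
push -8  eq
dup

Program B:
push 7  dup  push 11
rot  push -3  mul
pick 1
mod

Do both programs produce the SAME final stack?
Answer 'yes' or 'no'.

Answer: no

Derivation:
Program A trace:
  After 'push 9': [9]
  After 'neg': [-9]
  After 'push 19': [-9, 19]
  After 'gt': [0]
  After 'dup': [0, 0]
  After 'push -8': [0, 0, -8]
  After 'eq': [0, 0]
  After 'dup': [0, 0, 0]
Program A final stack: [0, 0, 0]

Program B trace:
  After 'push 7': [7]
  After 'dup': [7, 7]
  After 'push 11': [7, 7, 11]
  After 'rot': [7, 11, 7]
  After 'push -3': [7, 11, 7, -3]
  After 'mul': [7, 11, -21]
  After 'pick 1': [7, 11, -21, 11]
  After 'mod': [7, 11, 1]
Program B final stack: [7, 11, 1]
Same: no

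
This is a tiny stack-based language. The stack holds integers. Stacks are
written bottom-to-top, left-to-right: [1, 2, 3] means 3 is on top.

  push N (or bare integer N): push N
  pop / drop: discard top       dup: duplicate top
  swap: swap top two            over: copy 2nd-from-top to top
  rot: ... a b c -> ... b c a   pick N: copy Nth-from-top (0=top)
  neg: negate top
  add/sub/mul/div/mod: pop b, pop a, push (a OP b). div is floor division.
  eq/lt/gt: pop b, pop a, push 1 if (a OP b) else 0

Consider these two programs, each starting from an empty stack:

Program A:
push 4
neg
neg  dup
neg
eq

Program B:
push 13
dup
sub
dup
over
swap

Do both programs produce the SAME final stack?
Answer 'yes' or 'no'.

Program A trace:
  After 'push 4': [4]
  After 'neg': [-4]
  After 'neg': [4]
  After 'dup': [4, 4]
  After 'neg': [4, -4]
  After 'eq': [0]
Program A final stack: [0]

Program B trace:
  After 'push 13': [13]
  After 'dup': [13, 13]
  After 'sub': [0]
  After 'dup': [0, 0]
  After 'over': [0, 0, 0]
  After 'swap': [0, 0, 0]
Program B final stack: [0, 0, 0]
Same: no

Answer: no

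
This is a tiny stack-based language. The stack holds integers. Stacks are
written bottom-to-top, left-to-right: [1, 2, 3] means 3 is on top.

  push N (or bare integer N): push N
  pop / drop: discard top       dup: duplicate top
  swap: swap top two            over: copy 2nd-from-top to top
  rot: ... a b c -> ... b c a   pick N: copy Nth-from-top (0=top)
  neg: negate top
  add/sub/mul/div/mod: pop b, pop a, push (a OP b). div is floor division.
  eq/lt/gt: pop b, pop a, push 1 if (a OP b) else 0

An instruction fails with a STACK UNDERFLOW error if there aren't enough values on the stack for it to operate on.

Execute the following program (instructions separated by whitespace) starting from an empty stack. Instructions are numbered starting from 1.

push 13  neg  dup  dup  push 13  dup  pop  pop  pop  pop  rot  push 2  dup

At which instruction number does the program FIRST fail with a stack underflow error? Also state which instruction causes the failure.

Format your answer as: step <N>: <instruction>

Step 1 ('push 13'): stack = [13], depth = 1
Step 2 ('neg'): stack = [-13], depth = 1
Step 3 ('dup'): stack = [-13, -13], depth = 2
Step 4 ('dup'): stack = [-13, -13, -13], depth = 3
Step 5 ('push 13'): stack = [-13, -13, -13, 13], depth = 4
Step 6 ('dup'): stack = [-13, -13, -13, 13, 13], depth = 5
Step 7 ('pop'): stack = [-13, -13, -13, 13], depth = 4
Step 8 ('pop'): stack = [-13, -13, -13], depth = 3
Step 9 ('pop'): stack = [-13, -13], depth = 2
Step 10 ('pop'): stack = [-13], depth = 1
Step 11 ('rot'): needs 3 value(s) but depth is 1 — STACK UNDERFLOW

Answer: step 11: rot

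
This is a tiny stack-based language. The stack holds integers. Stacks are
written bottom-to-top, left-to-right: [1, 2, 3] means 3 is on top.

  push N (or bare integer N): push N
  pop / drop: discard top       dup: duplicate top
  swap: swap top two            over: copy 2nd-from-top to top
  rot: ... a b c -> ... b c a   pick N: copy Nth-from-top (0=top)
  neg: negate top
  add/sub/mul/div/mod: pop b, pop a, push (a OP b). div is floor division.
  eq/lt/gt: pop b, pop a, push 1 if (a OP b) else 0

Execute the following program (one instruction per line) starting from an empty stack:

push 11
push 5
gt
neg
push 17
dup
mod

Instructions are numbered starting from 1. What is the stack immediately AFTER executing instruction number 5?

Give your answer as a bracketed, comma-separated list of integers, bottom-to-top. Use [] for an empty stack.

Answer: [-1, 17]

Derivation:
Step 1 ('push 11'): [11]
Step 2 ('push 5'): [11, 5]
Step 3 ('gt'): [1]
Step 4 ('neg'): [-1]
Step 5 ('push 17'): [-1, 17]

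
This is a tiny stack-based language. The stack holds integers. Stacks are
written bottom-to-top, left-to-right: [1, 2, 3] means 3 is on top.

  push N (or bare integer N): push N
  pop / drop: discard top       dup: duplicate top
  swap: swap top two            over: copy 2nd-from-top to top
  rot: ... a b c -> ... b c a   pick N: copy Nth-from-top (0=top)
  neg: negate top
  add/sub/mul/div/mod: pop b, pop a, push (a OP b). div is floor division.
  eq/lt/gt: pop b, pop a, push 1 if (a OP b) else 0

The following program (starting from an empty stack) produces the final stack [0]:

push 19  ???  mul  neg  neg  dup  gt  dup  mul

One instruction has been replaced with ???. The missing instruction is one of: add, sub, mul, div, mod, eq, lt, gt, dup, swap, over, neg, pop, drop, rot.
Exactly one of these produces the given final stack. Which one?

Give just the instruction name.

Stack before ???: [19]
Stack after ???:  [19, 19]
The instruction that transforms [19] -> [19, 19] is: dup

Answer: dup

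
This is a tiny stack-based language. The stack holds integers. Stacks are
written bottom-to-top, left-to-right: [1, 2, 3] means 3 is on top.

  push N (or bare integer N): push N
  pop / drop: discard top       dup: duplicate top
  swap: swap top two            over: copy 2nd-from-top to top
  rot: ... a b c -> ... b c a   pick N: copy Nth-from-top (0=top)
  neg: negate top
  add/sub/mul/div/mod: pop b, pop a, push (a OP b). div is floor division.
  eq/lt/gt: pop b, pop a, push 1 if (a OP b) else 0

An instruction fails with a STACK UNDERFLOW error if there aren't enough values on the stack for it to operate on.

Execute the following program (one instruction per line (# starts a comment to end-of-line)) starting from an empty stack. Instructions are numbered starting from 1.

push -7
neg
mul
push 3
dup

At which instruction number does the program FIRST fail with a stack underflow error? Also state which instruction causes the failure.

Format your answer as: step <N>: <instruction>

Step 1 ('push -7'): stack = [-7], depth = 1
Step 2 ('neg'): stack = [7], depth = 1
Step 3 ('mul'): needs 2 value(s) but depth is 1 — STACK UNDERFLOW

Answer: step 3: mul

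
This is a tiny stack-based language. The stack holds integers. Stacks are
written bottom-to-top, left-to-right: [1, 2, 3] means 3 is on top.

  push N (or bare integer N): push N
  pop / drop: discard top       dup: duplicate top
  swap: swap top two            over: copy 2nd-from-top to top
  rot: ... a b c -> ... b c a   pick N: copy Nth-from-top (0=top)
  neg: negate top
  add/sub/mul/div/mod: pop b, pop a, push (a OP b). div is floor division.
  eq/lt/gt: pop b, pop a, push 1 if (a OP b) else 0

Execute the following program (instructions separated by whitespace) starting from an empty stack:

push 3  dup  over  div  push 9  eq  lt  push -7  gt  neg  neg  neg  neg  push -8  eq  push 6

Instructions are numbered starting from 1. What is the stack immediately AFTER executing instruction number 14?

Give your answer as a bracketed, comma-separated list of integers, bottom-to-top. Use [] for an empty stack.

Answer: [1, -8]

Derivation:
Step 1 ('push 3'): [3]
Step 2 ('dup'): [3, 3]
Step 3 ('over'): [3, 3, 3]
Step 4 ('div'): [3, 1]
Step 5 ('push 9'): [3, 1, 9]
Step 6 ('eq'): [3, 0]
Step 7 ('lt'): [0]
Step 8 ('push -7'): [0, -7]
Step 9 ('gt'): [1]
Step 10 ('neg'): [-1]
Step 11 ('neg'): [1]
Step 12 ('neg'): [-1]
Step 13 ('neg'): [1]
Step 14 ('push -8'): [1, -8]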